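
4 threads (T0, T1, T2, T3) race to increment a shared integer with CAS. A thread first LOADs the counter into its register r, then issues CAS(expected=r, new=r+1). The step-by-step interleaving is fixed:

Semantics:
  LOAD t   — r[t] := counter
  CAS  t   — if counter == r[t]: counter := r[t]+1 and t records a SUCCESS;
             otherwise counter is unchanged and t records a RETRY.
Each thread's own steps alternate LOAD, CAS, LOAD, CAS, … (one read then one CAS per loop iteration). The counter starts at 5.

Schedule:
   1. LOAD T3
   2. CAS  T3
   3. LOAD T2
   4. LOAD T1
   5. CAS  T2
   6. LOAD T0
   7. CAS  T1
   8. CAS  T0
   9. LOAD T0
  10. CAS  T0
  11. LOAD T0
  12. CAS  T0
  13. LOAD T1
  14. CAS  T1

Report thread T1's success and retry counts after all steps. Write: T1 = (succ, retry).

[1] T3.load  rd  (counter 5, T3.r 5)
[2] T3.cas  hit  (counter 6, T3.r 5)
[3] T2.load  rd  (counter 6, T2.r 6)
[4] T1.load  rd  (counter 6, T1.r 6)
[5] T2.cas  hit  (counter 7, T2.r 6)
[6] T0.load  rd  (counter 7, T0.r 7)
[7] T1.cas  miss  (counter 7, T1.r 6)
[8] T0.cas  hit  (counter 8, T0.r 7)
[9] T0.load  rd  (counter 8, T0.r 8)
[10] T0.cas  hit  (counter 9, T0.r 8)
[11] T0.load  rd  (counter 9, T0.r 9)
[12] T0.cas  hit  (counter 10, T0.r 9)
[13] T1.load  rd  (counter 10, T1.r 10)
[14] T1.cas  hit  (counter 11, T1.r 10)

T1 = (1, 1)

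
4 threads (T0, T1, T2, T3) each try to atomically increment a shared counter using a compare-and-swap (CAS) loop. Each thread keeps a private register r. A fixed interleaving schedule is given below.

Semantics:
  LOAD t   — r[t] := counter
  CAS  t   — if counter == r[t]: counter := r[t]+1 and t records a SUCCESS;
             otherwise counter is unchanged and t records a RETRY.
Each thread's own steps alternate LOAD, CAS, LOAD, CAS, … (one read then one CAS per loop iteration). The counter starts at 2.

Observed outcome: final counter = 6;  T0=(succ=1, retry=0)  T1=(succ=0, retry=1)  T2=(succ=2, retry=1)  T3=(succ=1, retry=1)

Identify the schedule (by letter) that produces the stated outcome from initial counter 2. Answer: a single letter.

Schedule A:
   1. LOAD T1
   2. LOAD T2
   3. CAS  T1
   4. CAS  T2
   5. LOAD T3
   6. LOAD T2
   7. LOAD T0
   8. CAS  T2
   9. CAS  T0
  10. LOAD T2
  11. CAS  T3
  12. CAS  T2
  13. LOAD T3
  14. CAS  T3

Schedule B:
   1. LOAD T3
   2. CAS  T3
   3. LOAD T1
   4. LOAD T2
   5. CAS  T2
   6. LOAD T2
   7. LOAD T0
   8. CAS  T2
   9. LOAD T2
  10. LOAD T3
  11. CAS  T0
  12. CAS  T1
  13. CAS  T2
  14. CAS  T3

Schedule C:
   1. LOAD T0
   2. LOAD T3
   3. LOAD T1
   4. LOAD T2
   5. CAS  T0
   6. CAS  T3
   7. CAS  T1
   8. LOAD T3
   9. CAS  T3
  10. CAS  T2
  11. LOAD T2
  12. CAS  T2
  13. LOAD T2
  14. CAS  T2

C

Tracing schedule C:
[1] T0.load  rd  (counter 2, T0.r 2)
[2] T3.load  rd  (counter 2, T3.r 2)
[3] T1.load  rd  (counter 2, T1.r 2)
[4] T2.load  rd  (counter 2, T2.r 2)
[5] T0.cas  hit  (counter 3, T0.r 2)
[6] T3.cas  miss  (counter 3, T3.r 2)
[7] T1.cas  miss  (counter 3, T1.r 2)
[8] T3.load  rd  (counter 3, T3.r 3)
[9] T3.cas  hit  (counter 4, T3.r 3)
[10] T2.cas  miss  (counter 4, T2.r 2)
[11] T2.load  rd  (counter 4, T2.r 4)
[12] T2.cas  hit  (counter 5, T2.r 4)
[13] T2.load  rd  (counter 5, T2.r 5)
[14] T2.cas  hit  (counter 6, T2.r 5)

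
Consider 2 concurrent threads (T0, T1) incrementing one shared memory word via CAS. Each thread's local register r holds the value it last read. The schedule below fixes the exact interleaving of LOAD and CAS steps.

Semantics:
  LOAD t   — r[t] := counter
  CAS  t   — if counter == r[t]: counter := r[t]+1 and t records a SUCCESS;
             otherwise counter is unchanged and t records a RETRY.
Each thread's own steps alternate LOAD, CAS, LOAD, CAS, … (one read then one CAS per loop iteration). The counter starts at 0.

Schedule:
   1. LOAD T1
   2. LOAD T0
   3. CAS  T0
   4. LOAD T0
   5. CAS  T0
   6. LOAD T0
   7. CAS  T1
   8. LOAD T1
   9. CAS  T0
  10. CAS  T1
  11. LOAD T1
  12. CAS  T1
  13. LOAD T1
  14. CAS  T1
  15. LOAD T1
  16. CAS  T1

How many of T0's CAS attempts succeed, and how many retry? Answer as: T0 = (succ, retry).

T0 = (3, 0)

T1 LOAD — after: cnt=0, r=0 — load
T0 LOAD — after: cnt=0, r=0 — load
T0 CAS — after: cnt=1, r=0 — ok
T0 LOAD — after: cnt=1, r=1 — load
T0 CAS — after: cnt=2, r=1 — ok
T0 LOAD — after: cnt=2, r=2 — load
T1 CAS — after: cnt=2, r=0 — retry
T1 LOAD — after: cnt=2, r=2 — load
T0 CAS — after: cnt=3, r=2 — ok
T1 CAS — after: cnt=3, r=2 — retry
T1 LOAD — after: cnt=3, r=3 — load
T1 CAS — after: cnt=4, r=3 — ok
T1 LOAD — after: cnt=4, r=4 — load
T1 CAS — after: cnt=5, r=4 — ok
T1 LOAD — after: cnt=5, r=5 — load
T1 CAS — after: cnt=6, r=5 — ok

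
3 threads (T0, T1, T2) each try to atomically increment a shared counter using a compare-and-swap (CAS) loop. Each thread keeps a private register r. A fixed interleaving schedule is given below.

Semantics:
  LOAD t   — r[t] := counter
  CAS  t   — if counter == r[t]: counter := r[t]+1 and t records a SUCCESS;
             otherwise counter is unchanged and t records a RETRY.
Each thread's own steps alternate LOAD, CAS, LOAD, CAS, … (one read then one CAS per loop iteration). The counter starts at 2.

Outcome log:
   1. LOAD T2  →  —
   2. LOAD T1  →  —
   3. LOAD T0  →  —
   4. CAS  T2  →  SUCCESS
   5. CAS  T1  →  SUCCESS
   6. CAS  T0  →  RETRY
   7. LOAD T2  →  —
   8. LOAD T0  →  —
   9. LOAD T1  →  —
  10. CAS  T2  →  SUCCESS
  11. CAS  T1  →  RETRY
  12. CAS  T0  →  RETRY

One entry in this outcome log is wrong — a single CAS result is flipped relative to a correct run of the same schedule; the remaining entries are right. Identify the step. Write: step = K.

step = 5

Re-executing:
   1) LOAD T2:  M=2  r_T2=2
   2) LOAD T1:  M=2  r_T1=2
   3) LOAD T0:  M=2  r_T0=2
   4) CAS  T2:  M=3  r_T2=2 ✓
   5) CAS  T1:  M=3  r_T1=2 ✗
   6) CAS  T0:  M=3  r_T0=2 ✗
   7) LOAD T2:  M=3  r_T2=3
   8) LOAD T0:  M=3  r_T0=3
   9) LOAD T1:  M=3  r_T1=3
  10) CAS  T2:  M=4  r_T2=3 ✓
  11) CAS  T1:  M=4  r_T1=3 ✗
  12) CAS  T0:  M=4  r_T0=3 ✗
Flip is step 5.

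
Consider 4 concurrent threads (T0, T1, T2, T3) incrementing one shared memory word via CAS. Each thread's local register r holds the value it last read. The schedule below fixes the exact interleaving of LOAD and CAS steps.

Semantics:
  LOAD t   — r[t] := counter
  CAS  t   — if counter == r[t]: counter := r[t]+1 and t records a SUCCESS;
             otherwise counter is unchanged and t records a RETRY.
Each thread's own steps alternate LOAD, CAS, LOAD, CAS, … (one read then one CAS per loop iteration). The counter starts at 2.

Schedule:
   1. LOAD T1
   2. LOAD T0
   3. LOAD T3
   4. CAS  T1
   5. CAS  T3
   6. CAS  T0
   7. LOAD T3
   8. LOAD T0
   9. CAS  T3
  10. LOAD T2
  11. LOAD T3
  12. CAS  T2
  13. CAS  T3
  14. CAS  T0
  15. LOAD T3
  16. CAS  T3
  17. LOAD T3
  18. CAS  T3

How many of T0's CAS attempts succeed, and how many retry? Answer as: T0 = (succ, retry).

T0 = (0, 2)

step 1: T1 LOAD ⇒ load; ctr=2 reg=2
step 2: T0 LOAD ⇒ load; ctr=2 reg=2
step 3: T3 LOAD ⇒ load; ctr=2 reg=2
step 4: T1 CAS ⇒ ok; ctr=3 reg=2
step 5: T3 CAS ⇒ retry; ctr=3 reg=2
step 6: T0 CAS ⇒ retry; ctr=3 reg=2
step 7: T3 LOAD ⇒ load; ctr=3 reg=3
step 8: T0 LOAD ⇒ load; ctr=3 reg=3
step 9: T3 CAS ⇒ ok; ctr=4 reg=3
step 10: T2 LOAD ⇒ load; ctr=4 reg=4
step 11: T3 LOAD ⇒ load; ctr=4 reg=4
step 12: T2 CAS ⇒ ok; ctr=5 reg=4
step 13: T3 CAS ⇒ retry; ctr=5 reg=4
step 14: T0 CAS ⇒ retry; ctr=5 reg=3
step 15: T3 LOAD ⇒ load; ctr=5 reg=5
step 16: T3 CAS ⇒ ok; ctr=6 reg=5
step 17: T3 LOAD ⇒ load; ctr=6 reg=6
step 18: T3 CAS ⇒ ok; ctr=7 reg=6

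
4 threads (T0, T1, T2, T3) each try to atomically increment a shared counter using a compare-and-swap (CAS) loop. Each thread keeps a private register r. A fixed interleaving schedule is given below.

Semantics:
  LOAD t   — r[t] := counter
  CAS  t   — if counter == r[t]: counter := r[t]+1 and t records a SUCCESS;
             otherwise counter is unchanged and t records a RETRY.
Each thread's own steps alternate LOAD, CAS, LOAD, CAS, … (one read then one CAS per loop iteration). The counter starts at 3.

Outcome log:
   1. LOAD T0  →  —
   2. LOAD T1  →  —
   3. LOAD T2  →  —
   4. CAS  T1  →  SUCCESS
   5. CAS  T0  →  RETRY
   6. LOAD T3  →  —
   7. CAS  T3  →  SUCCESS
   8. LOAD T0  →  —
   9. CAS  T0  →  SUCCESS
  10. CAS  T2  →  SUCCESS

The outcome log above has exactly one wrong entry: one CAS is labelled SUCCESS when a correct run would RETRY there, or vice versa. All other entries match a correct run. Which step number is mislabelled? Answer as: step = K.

Correct run:
T0 LOAD — after: cnt=3, r=3 — load
T1 LOAD — after: cnt=3, r=3 — load
T2 LOAD — after: cnt=3, r=3 — load
T1 CAS — after: cnt=4, r=3 — ok
T0 CAS — after: cnt=4, r=3 — retry
T3 LOAD — after: cnt=4, r=4 — load
T3 CAS — after: cnt=5, r=4 — ok
T0 LOAD — after: cnt=5, r=5 — load
T0 CAS — after: cnt=6, r=5 — ok
T2 CAS — after: cnt=6, r=3 — retry
Log disagrees first at step 10.

step = 10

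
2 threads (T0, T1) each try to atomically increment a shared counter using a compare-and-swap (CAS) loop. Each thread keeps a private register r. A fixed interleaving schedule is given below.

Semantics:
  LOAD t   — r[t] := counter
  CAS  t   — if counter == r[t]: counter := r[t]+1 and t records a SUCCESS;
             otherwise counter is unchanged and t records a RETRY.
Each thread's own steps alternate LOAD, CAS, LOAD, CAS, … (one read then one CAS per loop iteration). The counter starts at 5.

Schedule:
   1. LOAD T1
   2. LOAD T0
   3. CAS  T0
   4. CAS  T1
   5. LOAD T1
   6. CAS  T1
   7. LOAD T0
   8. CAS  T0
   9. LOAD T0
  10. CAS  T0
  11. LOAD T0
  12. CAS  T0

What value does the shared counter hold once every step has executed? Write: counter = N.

step 1: T1 LOAD ⇒ load; ctr=5 reg=5
step 2: T0 LOAD ⇒ load; ctr=5 reg=5
step 3: T0 CAS ⇒ ok; ctr=6 reg=5
step 4: T1 CAS ⇒ retry; ctr=6 reg=5
step 5: T1 LOAD ⇒ load; ctr=6 reg=6
step 6: T1 CAS ⇒ ok; ctr=7 reg=6
step 7: T0 LOAD ⇒ load; ctr=7 reg=7
step 8: T0 CAS ⇒ ok; ctr=8 reg=7
step 9: T0 LOAD ⇒ load; ctr=8 reg=8
step 10: T0 CAS ⇒ ok; ctr=9 reg=8
step 11: T0 LOAD ⇒ load; ctr=9 reg=9
step 12: T0 CAS ⇒ ok; ctr=10 reg=9

counter = 10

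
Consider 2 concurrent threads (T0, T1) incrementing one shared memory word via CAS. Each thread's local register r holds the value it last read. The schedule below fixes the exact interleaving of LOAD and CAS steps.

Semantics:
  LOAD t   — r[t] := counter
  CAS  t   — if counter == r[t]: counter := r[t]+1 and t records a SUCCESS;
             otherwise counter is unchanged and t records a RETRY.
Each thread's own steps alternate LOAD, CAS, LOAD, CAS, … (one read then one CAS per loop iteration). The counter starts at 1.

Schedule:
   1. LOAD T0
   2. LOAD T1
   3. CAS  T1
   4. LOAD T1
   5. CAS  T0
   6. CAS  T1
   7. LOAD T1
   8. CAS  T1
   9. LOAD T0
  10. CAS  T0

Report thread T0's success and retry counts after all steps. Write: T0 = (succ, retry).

   1) LOAD T0:  M=1  r_T0=1
   2) LOAD T1:  M=1  r_T1=1
   3) CAS  T1:  M=2  r_T1=1 ✓
   4) LOAD T1:  M=2  r_T1=2
   5) CAS  T0:  M=2  r_T0=1 ✗
   6) CAS  T1:  M=3  r_T1=2 ✓
   7) LOAD T1:  M=3  r_T1=3
   8) CAS  T1:  M=4  r_T1=3 ✓
   9) LOAD T0:  M=4  r_T0=4
  10) CAS  T0:  M=5  r_T0=4 ✓

T0 = (1, 1)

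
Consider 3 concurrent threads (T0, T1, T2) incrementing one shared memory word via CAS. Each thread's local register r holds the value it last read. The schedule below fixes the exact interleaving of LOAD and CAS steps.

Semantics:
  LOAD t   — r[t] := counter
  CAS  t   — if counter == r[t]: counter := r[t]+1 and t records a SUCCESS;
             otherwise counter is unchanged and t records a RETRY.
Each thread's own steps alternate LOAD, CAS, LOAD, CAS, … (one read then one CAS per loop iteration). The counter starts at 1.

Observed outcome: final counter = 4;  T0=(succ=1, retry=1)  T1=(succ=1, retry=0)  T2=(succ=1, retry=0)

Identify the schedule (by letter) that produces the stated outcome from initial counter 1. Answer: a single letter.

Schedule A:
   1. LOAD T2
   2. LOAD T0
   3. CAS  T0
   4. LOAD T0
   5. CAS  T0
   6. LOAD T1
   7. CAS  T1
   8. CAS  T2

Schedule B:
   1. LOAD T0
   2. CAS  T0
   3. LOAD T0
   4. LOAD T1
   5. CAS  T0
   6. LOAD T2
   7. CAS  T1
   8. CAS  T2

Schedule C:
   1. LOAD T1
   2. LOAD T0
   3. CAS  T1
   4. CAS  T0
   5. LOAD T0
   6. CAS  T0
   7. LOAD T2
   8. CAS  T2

C

Run C:
T1 LOAD — after: cnt=1, r=1 — load
T0 LOAD — after: cnt=1, r=1 — load
T1 CAS — after: cnt=2, r=1 — ok
T0 CAS — after: cnt=2, r=1 — retry
T0 LOAD — after: cnt=2, r=2 — load
T0 CAS — after: cnt=3, r=2 — ok
T2 LOAD — after: cnt=3, r=3 — load
T2 CAS — after: cnt=4, r=3 — ok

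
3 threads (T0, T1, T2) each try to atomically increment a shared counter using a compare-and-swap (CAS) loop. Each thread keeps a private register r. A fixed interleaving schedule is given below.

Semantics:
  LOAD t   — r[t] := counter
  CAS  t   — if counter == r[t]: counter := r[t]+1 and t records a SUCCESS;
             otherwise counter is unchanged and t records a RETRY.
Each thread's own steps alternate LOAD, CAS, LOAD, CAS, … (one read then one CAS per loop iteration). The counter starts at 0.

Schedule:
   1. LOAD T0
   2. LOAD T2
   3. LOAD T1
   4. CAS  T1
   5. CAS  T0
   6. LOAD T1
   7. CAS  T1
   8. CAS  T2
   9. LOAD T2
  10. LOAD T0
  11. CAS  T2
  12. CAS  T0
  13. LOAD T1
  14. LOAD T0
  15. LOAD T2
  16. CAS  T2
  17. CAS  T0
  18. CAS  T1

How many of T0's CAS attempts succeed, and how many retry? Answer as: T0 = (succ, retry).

#1 T0 reads 0
#2 T2 reads 0
#3 T1 reads 0
#4 T1 CAS(0→1) writes; counter now 1
#5 T0 CAS(0→1) fails; counter now 1
#6 T1 reads 1
#7 T1 CAS(1→2) writes; counter now 2
#8 T2 CAS(0→1) fails; counter now 2
#9 T2 reads 2
#10 T0 reads 2
#11 T2 CAS(2→3) writes; counter now 3
#12 T0 CAS(2→3) fails; counter now 3
#13 T1 reads 3
#14 T0 reads 3
#15 T2 reads 3
#16 T2 CAS(3→4) writes; counter now 4
#17 T0 CAS(3→4) fails; counter now 4
#18 T1 CAS(3→4) fails; counter now 4

T0 = (0, 3)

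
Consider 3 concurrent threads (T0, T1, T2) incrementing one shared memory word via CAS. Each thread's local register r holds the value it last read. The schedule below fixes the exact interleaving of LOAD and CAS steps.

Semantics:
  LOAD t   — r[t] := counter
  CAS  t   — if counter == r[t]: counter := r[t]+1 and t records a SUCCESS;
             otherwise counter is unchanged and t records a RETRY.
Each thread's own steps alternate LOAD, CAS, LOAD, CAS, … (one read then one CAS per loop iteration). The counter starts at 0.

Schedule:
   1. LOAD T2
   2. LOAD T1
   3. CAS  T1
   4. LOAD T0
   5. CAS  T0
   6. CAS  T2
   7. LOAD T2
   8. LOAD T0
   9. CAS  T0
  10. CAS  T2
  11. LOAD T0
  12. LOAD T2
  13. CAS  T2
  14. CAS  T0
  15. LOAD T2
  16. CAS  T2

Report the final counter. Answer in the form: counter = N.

counter = 5

T2 LOAD — after: cnt=0, r=0 — load
T1 LOAD — after: cnt=0, r=0 — load
T1 CAS — after: cnt=1, r=0 — ok
T0 LOAD — after: cnt=1, r=1 — load
T0 CAS — after: cnt=2, r=1 — ok
T2 CAS — after: cnt=2, r=0 — retry
T2 LOAD — after: cnt=2, r=2 — load
T0 LOAD — after: cnt=2, r=2 — load
T0 CAS — after: cnt=3, r=2 — ok
T2 CAS — after: cnt=3, r=2 — retry
T0 LOAD — after: cnt=3, r=3 — load
T2 LOAD — after: cnt=3, r=3 — load
T2 CAS — after: cnt=4, r=3 — ok
T0 CAS — after: cnt=4, r=3 — retry
T2 LOAD — after: cnt=4, r=4 — load
T2 CAS — after: cnt=5, r=4 — ok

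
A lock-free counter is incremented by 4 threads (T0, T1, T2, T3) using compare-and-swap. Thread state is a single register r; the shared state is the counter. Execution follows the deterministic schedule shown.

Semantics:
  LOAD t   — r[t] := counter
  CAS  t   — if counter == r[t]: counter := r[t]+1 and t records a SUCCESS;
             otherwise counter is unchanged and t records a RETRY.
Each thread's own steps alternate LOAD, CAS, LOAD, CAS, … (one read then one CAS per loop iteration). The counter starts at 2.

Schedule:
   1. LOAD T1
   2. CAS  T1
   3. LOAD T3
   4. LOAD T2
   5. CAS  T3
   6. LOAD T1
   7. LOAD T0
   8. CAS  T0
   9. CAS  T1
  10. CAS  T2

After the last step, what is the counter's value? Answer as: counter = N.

counter = 5

[1] T1.load  rd  (counter 2, T1.r 2)
[2] T1.cas  hit  (counter 3, T1.r 2)
[3] T3.load  rd  (counter 3, T3.r 3)
[4] T2.load  rd  (counter 3, T2.r 3)
[5] T3.cas  hit  (counter 4, T3.r 3)
[6] T1.load  rd  (counter 4, T1.r 4)
[7] T0.load  rd  (counter 4, T0.r 4)
[8] T0.cas  hit  (counter 5, T0.r 4)
[9] T1.cas  miss  (counter 5, T1.r 4)
[10] T2.cas  miss  (counter 5, T2.r 3)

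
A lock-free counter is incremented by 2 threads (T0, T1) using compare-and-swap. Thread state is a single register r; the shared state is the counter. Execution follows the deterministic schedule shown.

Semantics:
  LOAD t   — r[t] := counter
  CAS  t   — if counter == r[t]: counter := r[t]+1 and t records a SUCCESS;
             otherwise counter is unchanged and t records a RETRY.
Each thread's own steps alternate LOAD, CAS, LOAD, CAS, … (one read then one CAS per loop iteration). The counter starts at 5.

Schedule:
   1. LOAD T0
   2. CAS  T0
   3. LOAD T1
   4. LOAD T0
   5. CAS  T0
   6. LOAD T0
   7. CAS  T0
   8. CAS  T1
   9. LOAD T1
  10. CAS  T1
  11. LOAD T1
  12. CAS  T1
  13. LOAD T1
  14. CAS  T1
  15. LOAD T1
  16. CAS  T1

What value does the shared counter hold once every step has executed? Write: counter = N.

counter = 12

T0 LOAD — after: cnt=5, r=5 — load
T0 CAS — after: cnt=6, r=5 — ok
T1 LOAD — after: cnt=6, r=6 — load
T0 LOAD — after: cnt=6, r=6 — load
T0 CAS — after: cnt=7, r=6 — ok
T0 LOAD — after: cnt=7, r=7 — load
T0 CAS — after: cnt=8, r=7 — ok
T1 CAS — after: cnt=8, r=6 — retry
T1 LOAD — after: cnt=8, r=8 — load
T1 CAS — after: cnt=9, r=8 — ok
T1 LOAD — after: cnt=9, r=9 — load
T1 CAS — after: cnt=10, r=9 — ok
T1 LOAD — after: cnt=10, r=10 — load
T1 CAS — after: cnt=11, r=10 — ok
T1 LOAD — after: cnt=11, r=11 — load
T1 CAS — after: cnt=12, r=11 — ok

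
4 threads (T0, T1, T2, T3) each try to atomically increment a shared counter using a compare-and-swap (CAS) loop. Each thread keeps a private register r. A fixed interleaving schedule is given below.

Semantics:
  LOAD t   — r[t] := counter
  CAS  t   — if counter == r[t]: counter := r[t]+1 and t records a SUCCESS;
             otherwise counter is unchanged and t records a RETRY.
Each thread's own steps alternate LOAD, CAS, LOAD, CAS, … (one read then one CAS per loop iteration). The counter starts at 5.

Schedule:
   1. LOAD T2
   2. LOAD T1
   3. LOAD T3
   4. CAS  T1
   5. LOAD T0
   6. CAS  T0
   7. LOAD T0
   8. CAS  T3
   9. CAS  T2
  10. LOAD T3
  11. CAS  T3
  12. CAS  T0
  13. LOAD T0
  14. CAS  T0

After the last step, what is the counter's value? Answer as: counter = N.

counter = 9

T2 LOAD — after: cnt=5, r=5 — load
T1 LOAD — after: cnt=5, r=5 — load
T3 LOAD — after: cnt=5, r=5 — load
T1 CAS — after: cnt=6, r=5 — ok
T0 LOAD — after: cnt=6, r=6 — load
T0 CAS — after: cnt=7, r=6 — ok
T0 LOAD — after: cnt=7, r=7 — load
T3 CAS — after: cnt=7, r=5 — retry
T2 CAS — after: cnt=7, r=5 — retry
T3 LOAD — after: cnt=7, r=7 — load
T3 CAS — after: cnt=8, r=7 — ok
T0 CAS — after: cnt=8, r=7 — retry
T0 LOAD — after: cnt=8, r=8 — load
T0 CAS — after: cnt=9, r=8 — ok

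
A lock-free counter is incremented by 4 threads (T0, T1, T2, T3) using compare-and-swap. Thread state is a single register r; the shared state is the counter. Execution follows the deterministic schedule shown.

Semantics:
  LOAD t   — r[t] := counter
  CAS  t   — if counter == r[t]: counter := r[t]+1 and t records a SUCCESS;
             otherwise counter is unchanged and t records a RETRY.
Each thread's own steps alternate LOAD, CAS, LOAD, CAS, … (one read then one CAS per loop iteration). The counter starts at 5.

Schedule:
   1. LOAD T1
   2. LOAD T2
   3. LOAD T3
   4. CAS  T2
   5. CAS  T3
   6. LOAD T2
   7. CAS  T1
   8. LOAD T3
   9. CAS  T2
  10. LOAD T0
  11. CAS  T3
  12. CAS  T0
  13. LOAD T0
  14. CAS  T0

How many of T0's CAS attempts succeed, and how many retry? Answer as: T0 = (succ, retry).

T0 = (2, 0)

1. LOAD T1 → mem=5 r[T1]=5 [LOAD]
2. LOAD T2 → mem=5 r[T2]=5 [LOAD]
3. LOAD T3 → mem=5 r[T3]=5 [LOAD]
4. CAS T2 → mem=6 r[T2]=5 [OK]
5. CAS T3 → mem=6 r[T3]=5 [RETRY]
6. LOAD T2 → mem=6 r[T2]=6 [LOAD]
7. CAS T1 → mem=6 r[T1]=5 [RETRY]
8. LOAD T3 → mem=6 r[T3]=6 [LOAD]
9. CAS T2 → mem=7 r[T2]=6 [OK]
10. LOAD T0 → mem=7 r[T0]=7 [LOAD]
11. CAS T3 → mem=7 r[T3]=6 [RETRY]
12. CAS T0 → mem=8 r[T0]=7 [OK]
13. LOAD T0 → mem=8 r[T0]=8 [LOAD]
14. CAS T0 → mem=9 r[T0]=8 [OK]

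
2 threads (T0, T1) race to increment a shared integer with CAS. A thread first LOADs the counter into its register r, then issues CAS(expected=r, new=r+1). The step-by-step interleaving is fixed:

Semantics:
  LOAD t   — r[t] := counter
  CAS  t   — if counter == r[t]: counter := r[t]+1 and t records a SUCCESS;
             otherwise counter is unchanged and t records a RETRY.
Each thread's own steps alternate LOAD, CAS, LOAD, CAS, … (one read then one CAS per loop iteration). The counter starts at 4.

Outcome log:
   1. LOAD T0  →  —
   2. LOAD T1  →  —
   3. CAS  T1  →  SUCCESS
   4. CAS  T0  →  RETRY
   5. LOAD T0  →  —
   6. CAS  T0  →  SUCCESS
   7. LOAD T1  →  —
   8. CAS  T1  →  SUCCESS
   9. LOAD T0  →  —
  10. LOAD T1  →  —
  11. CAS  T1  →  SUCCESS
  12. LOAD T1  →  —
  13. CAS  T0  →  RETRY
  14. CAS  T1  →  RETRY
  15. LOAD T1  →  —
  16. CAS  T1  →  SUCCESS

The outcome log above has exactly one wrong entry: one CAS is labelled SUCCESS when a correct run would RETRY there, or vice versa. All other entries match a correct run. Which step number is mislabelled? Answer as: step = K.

Reference trace:
step 1: T0 LOAD ⇒ load; ctr=4 reg=4
step 2: T1 LOAD ⇒ load; ctr=4 reg=4
step 3: T1 CAS ⇒ ok; ctr=5 reg=4
step 4: T0 CAS ⇒ retry; ctr=5 reg=4
step 5: T0 LOAD ⇒ load; ctr=5 reg=5
step 6: T0 CAS ⇒ ok; ctr=6 reg=5
step 7: T1 LOAD ⇒ load; ctr=6 reg=6
step 8: T1 CAS ⇒ ok; ctr=7 reg=6
step 9: T0 LOAD ⇒ load; ctr=7 reg=7
step 10: T1 LOAD ⇒ load; ctr=7 reg=7
step 11: T1 CAS ⇒ ok; ctr=8 reg=7
step 12: T1 LOAD ⇒ load; ctr=8 reg=8
step 13: T0 CAS ⇒ retry; ctr=8 reg=7
step 14: T1 CAS ⇒ ok; ctr=9 reg=8
step 15: T1 LOAD ⇒ load; ctr=9 reg=9
step 16: T1 CAS ⇒ ok; ctr=10 reg=9
Log disagrees first at step 14.

step = 14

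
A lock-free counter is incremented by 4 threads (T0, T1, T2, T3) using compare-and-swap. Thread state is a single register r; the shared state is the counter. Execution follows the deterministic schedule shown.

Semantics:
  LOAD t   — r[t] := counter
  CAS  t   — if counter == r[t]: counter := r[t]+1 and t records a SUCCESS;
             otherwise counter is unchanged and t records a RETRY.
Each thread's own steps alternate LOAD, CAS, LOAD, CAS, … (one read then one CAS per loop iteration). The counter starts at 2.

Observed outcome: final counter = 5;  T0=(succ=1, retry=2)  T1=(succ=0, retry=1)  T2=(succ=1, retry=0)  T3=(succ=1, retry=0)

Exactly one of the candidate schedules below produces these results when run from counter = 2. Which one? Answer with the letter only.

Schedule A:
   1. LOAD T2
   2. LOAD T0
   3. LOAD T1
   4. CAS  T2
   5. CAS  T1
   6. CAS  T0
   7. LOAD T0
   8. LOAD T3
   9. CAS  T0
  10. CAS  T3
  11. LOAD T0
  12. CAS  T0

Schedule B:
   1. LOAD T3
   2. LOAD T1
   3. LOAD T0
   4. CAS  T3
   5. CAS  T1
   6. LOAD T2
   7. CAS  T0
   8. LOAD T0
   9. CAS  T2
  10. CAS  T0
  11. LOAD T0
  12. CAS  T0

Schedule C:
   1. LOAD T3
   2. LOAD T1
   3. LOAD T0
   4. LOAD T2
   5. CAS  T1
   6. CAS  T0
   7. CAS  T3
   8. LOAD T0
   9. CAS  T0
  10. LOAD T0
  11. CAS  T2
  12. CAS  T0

B

Tracing schedule B:
step 1: T3 LOAD ⇒ load; ctr=2 reg=2
step 2: T1 LOAD ⇒ load; ctr=2 reg=2
step 3: T0 LOAD ⇒ load; ctr=2 reg=2
step 4: T3 CAS ⇒ ok; ctr=3 reg=2
step 5: T1 CAS ⇒ retry; ctr=3 reg=2
step 6: T2 LOAD ⇒ load; ctr=3 reg=3
step 7: T0 CAS ⇒ retry; ctr=3 reg=2
step 8: T0 LOAD ⇒ load; ctr=3 reg=3
step 9: T2 CAS ⇒ ok; ctr=4 reg=3
step 10: T0 CAS ⇒ retry; ctr=4 reg=3
step 11: T0 LOAD ⇒ load; ctr=4 reg=4
step 12: T0 CAS ⇒ ok; ctr=5 reg=4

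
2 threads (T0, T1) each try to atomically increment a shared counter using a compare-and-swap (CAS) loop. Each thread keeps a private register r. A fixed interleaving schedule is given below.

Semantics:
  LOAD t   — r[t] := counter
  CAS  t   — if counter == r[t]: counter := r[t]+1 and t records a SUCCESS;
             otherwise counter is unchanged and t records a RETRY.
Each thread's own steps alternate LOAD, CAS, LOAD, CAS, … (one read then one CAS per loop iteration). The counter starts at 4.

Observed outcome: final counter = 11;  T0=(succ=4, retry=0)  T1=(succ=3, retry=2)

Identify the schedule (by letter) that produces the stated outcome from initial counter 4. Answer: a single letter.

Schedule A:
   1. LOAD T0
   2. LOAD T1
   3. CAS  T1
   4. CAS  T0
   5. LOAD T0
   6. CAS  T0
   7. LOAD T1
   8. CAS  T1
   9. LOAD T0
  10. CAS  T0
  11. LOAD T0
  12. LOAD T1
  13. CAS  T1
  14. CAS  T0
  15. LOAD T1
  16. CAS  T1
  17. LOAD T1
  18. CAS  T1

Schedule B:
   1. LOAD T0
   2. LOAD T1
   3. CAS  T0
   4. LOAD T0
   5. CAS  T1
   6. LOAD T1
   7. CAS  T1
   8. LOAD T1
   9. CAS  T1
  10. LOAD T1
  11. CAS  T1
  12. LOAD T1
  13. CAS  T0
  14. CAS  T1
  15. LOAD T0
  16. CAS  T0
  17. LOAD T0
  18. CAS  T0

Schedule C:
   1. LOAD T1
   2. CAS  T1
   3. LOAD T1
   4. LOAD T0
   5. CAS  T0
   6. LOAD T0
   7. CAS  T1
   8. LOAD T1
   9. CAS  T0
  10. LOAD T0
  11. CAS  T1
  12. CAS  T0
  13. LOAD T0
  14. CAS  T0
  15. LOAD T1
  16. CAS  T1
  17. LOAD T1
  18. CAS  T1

C

Simulating candidate C:
1. LOAD T1 → mem=4 r[T1]=4 [LOAD]
2. CAS T1 → mem=5 r[T1]=4 [OK]
3. LOAD T1 → mem=5 r[T1]=5 [LOAD]
4. LOAD T0 → mem=5 r[T0]=5 [LOAD]
5. CAS T0 → mem=6 r[T0]=5 [OK]
6. LOAD T0 → mem=6 r[T0]=6 [LOAD]
7. CAS T1 → mem=6 r[T1]=5 [RETRY]
8. LOAD T1 → mem=6 r[T1]=6 [LOAD]
9. CAS T0 → mem=7 r[T0]=6 [OK]
10. LOAD T0 → mem=7 r[T0]=7 [LOAD]
11. CAS T1 → mem=7 r[T1]=6 [RETRY]
12. CAS T0 → mem=8 r[T0]=7 [OK]
13. LOAD T0 → mem=8 r[T0]=8 [LOAD]
14. CAS T0 → mem=9 r[T0]=8 [OK]
15. LOAD T1 → mem=9 r[T1]=9 [LOAD]
16. CAS T1 → mem=10 r[T1]=9 [OK]
17. LOAD T1 → mem=10 r[T1]=10 [LOAD]
18. CAS T1 → mem=11 r[T1]=10 [OK]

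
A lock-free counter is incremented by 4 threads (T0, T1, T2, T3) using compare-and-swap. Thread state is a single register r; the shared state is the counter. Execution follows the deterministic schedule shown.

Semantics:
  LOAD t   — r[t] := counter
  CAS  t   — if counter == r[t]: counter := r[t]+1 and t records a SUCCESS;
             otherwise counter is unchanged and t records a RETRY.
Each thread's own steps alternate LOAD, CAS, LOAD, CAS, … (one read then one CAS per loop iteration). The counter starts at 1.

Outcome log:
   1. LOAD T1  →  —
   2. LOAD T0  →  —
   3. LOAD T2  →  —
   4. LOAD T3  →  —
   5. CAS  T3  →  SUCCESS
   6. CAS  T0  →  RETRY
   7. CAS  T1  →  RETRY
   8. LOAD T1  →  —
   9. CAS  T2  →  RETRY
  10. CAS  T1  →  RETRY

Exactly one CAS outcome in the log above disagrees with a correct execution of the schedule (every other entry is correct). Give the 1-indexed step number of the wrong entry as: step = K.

Reference trace:
   1) LOAD T1:  M=1  r_T1=1
   2) LOAD T0:  M=1  r_T0=1
   3) LOAD T2:  M=1  r_T2=1
   4) LOAD T3:  M=1  r_T3=1
   5) CAS  T3:  M=2  r_T3=1 ✓
   6) CAS  T0:  M=2  r_T0=1 ✗
   7) CAS  T1:  M=2  r_T1=1 ✗
   8) LOAD T1:  M=2  r_T1=2
   9) CAS  T2:  M=2  r_T2=1 ✗
  10) CAS  T1:  M=3  r_T1=2 ✓
Log disagrees first at step 10.

step = 10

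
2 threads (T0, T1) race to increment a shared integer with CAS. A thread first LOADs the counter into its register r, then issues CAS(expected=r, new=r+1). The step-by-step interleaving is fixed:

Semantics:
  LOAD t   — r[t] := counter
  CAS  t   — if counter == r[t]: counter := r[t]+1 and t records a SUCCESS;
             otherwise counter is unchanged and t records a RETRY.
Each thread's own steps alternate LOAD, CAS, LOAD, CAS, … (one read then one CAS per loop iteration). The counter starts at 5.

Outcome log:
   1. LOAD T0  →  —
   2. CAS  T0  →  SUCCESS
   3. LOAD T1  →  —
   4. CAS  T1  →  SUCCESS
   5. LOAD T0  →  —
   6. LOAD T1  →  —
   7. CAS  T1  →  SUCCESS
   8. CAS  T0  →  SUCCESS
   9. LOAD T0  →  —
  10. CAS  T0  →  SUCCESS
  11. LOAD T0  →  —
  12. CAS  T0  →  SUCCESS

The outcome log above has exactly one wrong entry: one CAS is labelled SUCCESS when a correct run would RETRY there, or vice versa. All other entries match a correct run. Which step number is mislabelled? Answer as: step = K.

Correct run:
T0 LOAD — after: cnt=5, r=5 — load
T0 CAS — after: cnt=6, r=5 — ok
T1 LOAD — after: cnt=6, r=6 — load
T1 CAS — after: cnt=7, r=6 — ok
T0 LOAD — after: cnt=7, r=7 — load
T1 LOAD — after: cnt=7, r=7 — load
T1 CAS — after: cnt=8, r=7 — ok
T0 CAS — after: cnt=8, r=7 — retry
T0 LOAD — after: cnt=8, r=8 — load
T0 CAS — after: cnt=9, r=8 — ok
T0 LOAD — after: cnt=9, r=9 — load
T0 CAS — after: cnt=10, r=9 — ok
Mismatch at 8.

step = 8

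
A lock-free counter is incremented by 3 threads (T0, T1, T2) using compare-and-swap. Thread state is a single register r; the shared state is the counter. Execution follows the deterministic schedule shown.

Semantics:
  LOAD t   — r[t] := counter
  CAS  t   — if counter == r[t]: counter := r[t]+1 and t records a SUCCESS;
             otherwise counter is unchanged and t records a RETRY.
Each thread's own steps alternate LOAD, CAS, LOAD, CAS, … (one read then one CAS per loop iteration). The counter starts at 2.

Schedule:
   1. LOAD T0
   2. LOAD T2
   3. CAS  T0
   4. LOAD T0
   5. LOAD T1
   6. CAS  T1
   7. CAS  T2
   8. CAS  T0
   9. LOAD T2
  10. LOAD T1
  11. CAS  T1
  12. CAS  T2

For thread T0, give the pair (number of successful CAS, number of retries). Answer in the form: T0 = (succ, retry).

#1 T0 reads 2
#2 T2 reads 2
#3 T0 CAS(2→3) writes; counter now 3
#4 T0 reads 3
#5 T1 reads 3
#6 T1 CAS(3→4) writes; counter now 4
#7 T2 CAS(2→3) fails; counter now 4
#8 T0 CAS(3→4) fails; counter now 4
#9 T2 reads 4
#10 T1 reads 4
#11 T1 CAS(4→5) writes; counter now 5
#12 T2 CAS(4→5) fails; counter now 5

T0 = (1, 1)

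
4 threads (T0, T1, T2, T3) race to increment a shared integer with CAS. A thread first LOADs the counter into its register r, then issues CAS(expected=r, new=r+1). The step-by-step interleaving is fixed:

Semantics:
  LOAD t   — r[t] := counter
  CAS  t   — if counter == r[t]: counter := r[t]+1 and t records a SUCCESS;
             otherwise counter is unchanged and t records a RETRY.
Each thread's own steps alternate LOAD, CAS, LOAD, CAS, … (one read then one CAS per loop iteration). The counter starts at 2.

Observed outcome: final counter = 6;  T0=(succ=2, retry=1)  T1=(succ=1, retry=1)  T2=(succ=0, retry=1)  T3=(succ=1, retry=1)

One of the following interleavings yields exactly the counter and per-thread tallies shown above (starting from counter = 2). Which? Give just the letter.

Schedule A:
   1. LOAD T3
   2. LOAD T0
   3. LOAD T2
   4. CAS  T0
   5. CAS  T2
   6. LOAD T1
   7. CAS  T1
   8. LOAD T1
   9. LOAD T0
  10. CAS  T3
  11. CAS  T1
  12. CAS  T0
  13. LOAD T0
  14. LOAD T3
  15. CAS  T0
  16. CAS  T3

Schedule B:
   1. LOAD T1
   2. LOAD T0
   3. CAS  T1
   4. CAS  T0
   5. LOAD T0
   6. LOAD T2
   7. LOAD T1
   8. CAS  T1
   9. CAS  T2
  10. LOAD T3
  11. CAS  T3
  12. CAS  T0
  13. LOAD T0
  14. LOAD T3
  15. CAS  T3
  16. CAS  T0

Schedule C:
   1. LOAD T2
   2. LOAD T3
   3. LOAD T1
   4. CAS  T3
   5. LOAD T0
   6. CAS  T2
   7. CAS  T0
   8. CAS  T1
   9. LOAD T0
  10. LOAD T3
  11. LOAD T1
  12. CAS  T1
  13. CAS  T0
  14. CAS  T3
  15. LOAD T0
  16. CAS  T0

C

Tracing schedule C:
T2 LOAD — after: cnt=2, r=2 — load
T3 LOAD — after: cnt=2, r=2 — load
T1 LOAD — after: cnt=2, r=2 — load
T3 CAS — after: cnt=3, r=2 — ok
T0 LOAD — after: cnt=3, r=3 — load
T2 CAS — after: cnt=3, r=2 — retry
T0 CAS — after: cnt=4, r=3 — ok
T1 CAS — after: cnt=4, r=2 — retry
T0 LOAD — after: cnt=4, r=4 — load
T3 LOAD — after: cnt=4, r=4 — load
T1 LOAD — after: cnt=4, r=4 — load
T1 CAS — after: cnt=5, r=4 — ok
T0 CAS — after: cnt=5, r=4 — retry
T3 CAS — after: cnt=5, r=4 — retry
T0 LOAD — after: cnt=5, r=5 — load
T0 CAS — after: cnt=6, r=5 — ok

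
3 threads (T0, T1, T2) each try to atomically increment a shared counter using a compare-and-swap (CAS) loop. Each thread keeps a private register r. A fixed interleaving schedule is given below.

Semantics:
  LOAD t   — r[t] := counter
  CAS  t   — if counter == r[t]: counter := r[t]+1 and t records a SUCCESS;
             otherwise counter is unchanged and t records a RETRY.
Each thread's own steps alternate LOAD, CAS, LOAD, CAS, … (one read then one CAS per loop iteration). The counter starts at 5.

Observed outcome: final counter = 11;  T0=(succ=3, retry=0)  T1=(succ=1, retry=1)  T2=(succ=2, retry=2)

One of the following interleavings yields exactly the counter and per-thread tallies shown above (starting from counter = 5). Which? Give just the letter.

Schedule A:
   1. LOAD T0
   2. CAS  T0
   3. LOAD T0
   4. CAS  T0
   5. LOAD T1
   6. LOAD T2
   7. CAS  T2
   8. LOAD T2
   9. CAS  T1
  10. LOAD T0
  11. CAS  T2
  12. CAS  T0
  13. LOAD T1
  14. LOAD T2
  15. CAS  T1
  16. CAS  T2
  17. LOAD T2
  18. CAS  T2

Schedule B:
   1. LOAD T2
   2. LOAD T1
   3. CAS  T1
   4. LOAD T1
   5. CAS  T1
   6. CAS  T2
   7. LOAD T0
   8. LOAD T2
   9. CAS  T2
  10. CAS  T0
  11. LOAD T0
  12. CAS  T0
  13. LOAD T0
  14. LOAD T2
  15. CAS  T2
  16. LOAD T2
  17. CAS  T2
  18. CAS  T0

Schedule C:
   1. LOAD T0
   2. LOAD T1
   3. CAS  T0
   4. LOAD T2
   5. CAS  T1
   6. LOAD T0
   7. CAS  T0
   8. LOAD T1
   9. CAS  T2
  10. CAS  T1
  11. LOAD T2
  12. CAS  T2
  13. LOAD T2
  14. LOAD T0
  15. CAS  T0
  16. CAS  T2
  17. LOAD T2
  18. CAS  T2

Simulating candidate C:
step 1: T0 LOAD ⇒ load; ctr=5 reg=5
step 2: T1 LOAD ⇒ load; ctr=5 reg=5
step 3: T0 CAS ⇒ ok; ctr=6 reg=5
step 4: T2 LOAD ⇒ load; ctr=6 reg=6
step 5: T1 CAS ⇒ retry; ctr=6 reg=5
step 6: T0 LOAD ⇒ load; ctr=6 reg=6
step 7: T0 CAS ⇒ ok; ctr=7 reg=6
step 8: T1 LOAD ⇒ load; ctr=7 reg=7
step 9: T2 CAS ⇒ retry; ctr=7 reg=6
step 10: T1 CAS ⇒ ok; ctr=8 reg=7
step 11: T2 LOAD ⇒ load; ctr=8 reg=8
step 12: T2 CAS ⇒ ok; ctr=9 reg=8
step 13: T2 LOAD ⇒ load; ctr=9 reg=9
step 14: T0 LOAD ⇒ load; ctr=9 reg=9
step 15: T0 CAS ⇒ ok; ctr=10 reg=9
step 16: T2 CAS ⇒ retry; ctr=10 reg=9
step 17: T2 LOAD ⇒ load; ctr=10 reg=10
step 18: T2 CAS ⇒ ok; ctr=11 reg=10

C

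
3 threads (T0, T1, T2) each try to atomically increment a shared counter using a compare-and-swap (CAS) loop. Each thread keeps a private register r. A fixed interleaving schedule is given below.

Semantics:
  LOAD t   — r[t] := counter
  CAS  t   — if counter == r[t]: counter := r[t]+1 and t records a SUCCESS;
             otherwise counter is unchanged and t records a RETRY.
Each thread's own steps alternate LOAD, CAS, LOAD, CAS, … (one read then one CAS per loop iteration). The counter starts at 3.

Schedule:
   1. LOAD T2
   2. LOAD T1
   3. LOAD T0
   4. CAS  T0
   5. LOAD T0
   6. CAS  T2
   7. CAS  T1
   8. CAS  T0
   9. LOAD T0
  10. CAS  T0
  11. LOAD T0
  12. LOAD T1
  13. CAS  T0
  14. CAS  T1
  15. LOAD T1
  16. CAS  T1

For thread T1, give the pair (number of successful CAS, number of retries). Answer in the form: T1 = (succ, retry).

T1 = (1, 2)

T2 LOAD — after: cnt=3, r=3 — load
T1 LOAD — after: cnt=3, r=3 — load
T0 LOAD — after: cnt=3, r=3 — load
T0 CAS — after: cnt=4, r=3 — ok
T0 LOAD — after: cnt=4, r=4 — load
T2 CAS — after: cnt=4, r=3 — retry
T1 CAS — after: cnt=4, r=3 — retry
T0 CAS — after: cnt=5, r=4 — ok
T0 LOAD — after: cnt=5, r=5 — load
T0 CAS — after: cnt=6, r=5 — ok
T0 LOAD — after: cnt=6, r=6 — load
T1 LOAD — after: cnt=6, r=6 — load
T0 CAS — after: cnt=7, r=6 — ok
T1 CAS — after: cnt=7, r=6 — retry
T1 LOAD — after: cnt=7, r=7 — load
T1 CAS — after: cnt=8, r=7 — ok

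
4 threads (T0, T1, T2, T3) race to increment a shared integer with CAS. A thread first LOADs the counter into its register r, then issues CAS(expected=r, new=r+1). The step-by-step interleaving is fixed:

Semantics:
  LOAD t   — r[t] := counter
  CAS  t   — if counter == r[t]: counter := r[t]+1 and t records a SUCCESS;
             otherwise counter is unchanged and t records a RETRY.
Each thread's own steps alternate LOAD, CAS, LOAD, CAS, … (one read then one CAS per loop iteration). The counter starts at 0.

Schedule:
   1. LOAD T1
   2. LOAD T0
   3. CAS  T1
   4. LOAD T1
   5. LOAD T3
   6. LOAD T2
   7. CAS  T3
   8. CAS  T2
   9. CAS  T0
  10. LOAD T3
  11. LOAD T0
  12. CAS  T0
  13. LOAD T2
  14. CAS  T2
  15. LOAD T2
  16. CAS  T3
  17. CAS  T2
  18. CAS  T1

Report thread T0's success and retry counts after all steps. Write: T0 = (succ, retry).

T0 = (1, 1)

step 1: T1 LOAD ⇒ load; ctr=0 reg=0
step 2: T0 LOAD ⇒ load; ctr=0 reg=0
step 3: T1 CAS ⇒ ok; ctr=1 reg=0
step 4: T1 LOAD ⇒ load; ctr=1 reg=1
step 5: T3 LOAD ⇒ load; ctr=1 reg=1
step 6: T2 LOAD ⇒ load; ctr=1 reg=1
step 7: T3 CAS ⇒ ok; ctr=2 reg=1
step 8: T2 CAS ⇒ retry; ctr=2 reg=1
step 9: T0 CAS ⇒ retry; ctr=2 reg=0
step 10: T3 LOAD ⇒ load; ctr=2 reg=2
step 11: T0 LOAD ⇒ load; ctr=2 reg=2
step 12: T0 CAS ⇒ ok; ctr=3 reg=2
step 13: T2 LOAD ⇒ load; ctr=3 reg=3
step 14: T2 CAS ⇒ ok; ctr=4 reg=3
step 15: T2 LOAD ⇒ load; ctr=4 reg=4
step 16: T3 CAS ⇒ retry; ctr=4 reg=2
step 17: T2 CAS ⇒ ok; ctr=5 reg=4
step 18: T1 CAS ⇒ retry; ctr=5 reg=1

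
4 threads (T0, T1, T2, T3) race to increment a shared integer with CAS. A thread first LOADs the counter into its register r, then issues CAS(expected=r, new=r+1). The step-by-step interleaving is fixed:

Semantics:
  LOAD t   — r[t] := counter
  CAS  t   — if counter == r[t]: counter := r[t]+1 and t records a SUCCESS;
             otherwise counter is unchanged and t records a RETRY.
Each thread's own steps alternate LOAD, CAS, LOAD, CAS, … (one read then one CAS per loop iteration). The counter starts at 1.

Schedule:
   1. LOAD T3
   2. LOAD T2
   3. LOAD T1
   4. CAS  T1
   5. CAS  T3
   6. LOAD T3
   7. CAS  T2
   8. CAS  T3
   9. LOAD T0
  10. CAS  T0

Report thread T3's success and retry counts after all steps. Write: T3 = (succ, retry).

   1) LOAD T3:  M=1  r_T3=1
   2) LOAD T2:  M=1  r_T2=1
   3) LOAD T1:  M=1  r_T1=1
   4) CAS  T1:  M=2  r_T1=1 ✓
   5) CAS  T3:  M=2  r_T3=1 ✗
   6) LOAD T3:  M=2  r_T3=2
   7) CAS  T2:  M=2  r_T2=1 ✗
   8) CAS  T3:  M=3  r_T3=2 ✓
   9) LOAD T0:  M=3  r_T0=3
  10) CAS  T0:  M=4  r_T0=3 ✓

T3 = (1, 1)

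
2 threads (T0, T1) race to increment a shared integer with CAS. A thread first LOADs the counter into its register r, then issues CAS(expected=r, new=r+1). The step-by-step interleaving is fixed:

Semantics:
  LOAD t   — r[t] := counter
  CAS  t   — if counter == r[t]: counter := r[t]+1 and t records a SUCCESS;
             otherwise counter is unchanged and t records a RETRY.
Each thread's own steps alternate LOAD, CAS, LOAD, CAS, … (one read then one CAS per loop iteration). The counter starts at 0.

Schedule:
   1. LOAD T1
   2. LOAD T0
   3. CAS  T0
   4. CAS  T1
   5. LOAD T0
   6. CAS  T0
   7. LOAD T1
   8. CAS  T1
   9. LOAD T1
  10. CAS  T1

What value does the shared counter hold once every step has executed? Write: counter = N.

#1 T1 reads 0
#2 T0 reads 0
#3 T0 CAS(0→1) writes; counter now 1
#4 T1 CAS(0→1) fails; counter now 1
#5 T0 reads 1
#6 T0 CAS(1→2) writes; counter now 2
#7 T1 reads 2
#8 T1 CAS(2→3) writes; counter now 3
#9 T1 reads 3
#10 T1 CAS(3→4) writes; counter now 4

counter = 4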